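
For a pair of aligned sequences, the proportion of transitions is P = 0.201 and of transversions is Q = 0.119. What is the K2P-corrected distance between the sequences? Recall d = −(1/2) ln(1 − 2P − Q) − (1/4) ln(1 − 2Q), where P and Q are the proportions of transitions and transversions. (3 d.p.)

Under the Kimura two-parameter model, d = −½ ln(1 − 2P − Q) − ¼ ln(1 − 2Q).
1 − 2P − Q = 0.479, giving −½ ln(0.479) = 0.368027.
1 − 2Q = 0.762, giving −¼ ln(0.762) = 0.067952.
d = 0.368027 + 0.067952 = 0.435979.

0.436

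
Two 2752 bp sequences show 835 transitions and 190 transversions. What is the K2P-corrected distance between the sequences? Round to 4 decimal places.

0.6005

P = 835/2752 ≈ 0.303416 and Q = 190/2752 ≈ 0.069041.
Under the Kimura two-parameter model, d = −½ ln(1 − 2P − Q) − ¼ ln(1 − 2Q).
1 − 2P − Q = 0.324127, giving −½ ln(0.324127) = 0.563310.
1 − 2Q = 0.861918, giving −¼ ln(0.861918) = 0.037149.
d = 0.563310 + 0.037149 = 0.600459.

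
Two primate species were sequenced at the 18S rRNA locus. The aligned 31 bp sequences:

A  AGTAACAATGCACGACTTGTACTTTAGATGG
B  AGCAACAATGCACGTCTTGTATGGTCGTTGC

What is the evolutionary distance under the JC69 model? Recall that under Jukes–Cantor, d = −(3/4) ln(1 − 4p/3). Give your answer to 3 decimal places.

The sequences differ at 8 of 31 sites (3, 15, 22, 23, 24, 26, 28, 31), so p = 8/31 ≈ 0.258065.
d = −(3/4) ln(1 − 4p/3) = −0.75 ln(1 − 0.344087) = −0.75 ln(0.655913)
  = −0.75 × (-0.421727) = 0.316295 substitutions/site.

0.316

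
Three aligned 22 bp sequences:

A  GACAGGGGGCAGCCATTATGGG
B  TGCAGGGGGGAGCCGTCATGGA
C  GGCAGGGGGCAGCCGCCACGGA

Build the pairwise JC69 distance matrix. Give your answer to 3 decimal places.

d(A,B) = 0.339, d(A,C) = 0.339, d(B,C) = 0.208

A–B: 6/22 sites differ → p ≈ 0.272727, d = −0.75 ln(1 − 0.363636) = 0.338988 ≈ 0.339.
A–C: 6/22 sites differ → p ≈ 0.272727, d = −0.75 ln(1 − 0.363636) = 0.338988 ≈ 0.339.
B–C: 4/22 sites differ → p ≈ 0.181818, d = −0.75 ln(1 − 0.242424) = 0.208224 ≈ 0.208.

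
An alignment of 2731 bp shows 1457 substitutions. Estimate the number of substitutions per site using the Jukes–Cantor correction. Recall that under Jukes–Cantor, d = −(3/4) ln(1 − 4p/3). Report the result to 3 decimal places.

p = 1457/2731 ≈ 0.533504.
d = −(3/4) ln(1 − 4p/3) = −0.75 ln(1 − 0.711339) = −0.75 ln(0.288661)
  = −0.75 × (-1.242502) = 0.931877 substitutions/site.

0.932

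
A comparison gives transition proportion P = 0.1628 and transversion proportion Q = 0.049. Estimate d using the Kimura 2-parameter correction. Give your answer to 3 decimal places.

0.260

Under the Kimura two-parameter model, d = −½ ln(1 − 2P − Q) − ¼ ln(1 − 2Q).
1 − 2P − Q = 0.6254, giving −½ ln(0.6254) = 0.234682.
1 − 2Q = 0.902, giving −¼ ln(0.902) = 0.025785.
d = 0.234682 + 0.025785 = 0.260467.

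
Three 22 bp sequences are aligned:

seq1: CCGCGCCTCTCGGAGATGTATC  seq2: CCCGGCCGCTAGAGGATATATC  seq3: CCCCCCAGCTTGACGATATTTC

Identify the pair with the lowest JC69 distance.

seq2 and seq3

seq1–seq2: 7/22 differ, p = 0.318, d = 0.414.
seq1–seq3: 9/22 differ, p = 0.409, d = 0.591.
seq2–seq3: 6/22 differ, p = 0.273, d = 0.339.
The smallest distance is between seq2 and seq3.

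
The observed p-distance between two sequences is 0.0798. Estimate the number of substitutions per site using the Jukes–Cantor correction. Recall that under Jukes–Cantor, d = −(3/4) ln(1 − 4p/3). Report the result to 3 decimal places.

d = −(3/4) ln(1 − 4p/3) = −0.75 ln(1 − 0.1064) = −0.75 ln(0.8936)
  = −0.75 × (-0.112497) = 0.084373 substitutions/site.

0.084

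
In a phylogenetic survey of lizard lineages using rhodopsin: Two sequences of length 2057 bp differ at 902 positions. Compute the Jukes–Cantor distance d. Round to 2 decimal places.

p = 902/2057 ≈ 0.438503.
d = −(3/4) ln(1 − 4p/3) = −0.75 ln(1 − 0.584671) = −0.75 ln(0.415329)
  = −0.75 × (-0.878684) = 0.659013 substitutions/site.

0.66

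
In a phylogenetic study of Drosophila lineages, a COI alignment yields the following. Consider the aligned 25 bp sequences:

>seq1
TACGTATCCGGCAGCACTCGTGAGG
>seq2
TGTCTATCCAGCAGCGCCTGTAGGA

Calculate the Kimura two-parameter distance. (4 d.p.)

0.7344

Of 25 sites, 9 differences are transitions and 1 are transversions, so P = 9/25 = 0.36 and Q = 1/25 = 0.04.
Under the Kimura two-parameter model, d = −½ ln(1 − 2P − Q) − ¼ ln(1 − 2Q).
1 − 2P − Q = 0.24, giving −½ ln(0.24) = 0.713558.
1 − 2Q = 0.92, giving −¼ ln(0.92) = 0.020845.
d = 0.713558 + 0.020845 = 0.734403.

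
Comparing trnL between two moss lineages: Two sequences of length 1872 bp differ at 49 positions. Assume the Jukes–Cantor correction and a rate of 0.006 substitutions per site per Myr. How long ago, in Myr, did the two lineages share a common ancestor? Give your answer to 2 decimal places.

p = 49/1872 ≈ 0.026175.
d = −(3/4) ln(1 − 4p/3) = −0.75 ln(1 − 0.0349) = −0.75 ln(0.9651)
  = −0.75 × (-0.035524) = 0.026643 substitutions/site.
Under a molecular clock d = 2μt, so t = d/(2μ) = 0.026643 / (2 × 0.006) = 2.22 Myr.

2.22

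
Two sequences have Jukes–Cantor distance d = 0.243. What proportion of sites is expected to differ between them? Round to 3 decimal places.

0.208

p = (3/4)(1 − e^(−4d/3)) = 0.75 × (1 − e^(-0.324)) = 0.75 × (1 − 0.723250) = 0.207563.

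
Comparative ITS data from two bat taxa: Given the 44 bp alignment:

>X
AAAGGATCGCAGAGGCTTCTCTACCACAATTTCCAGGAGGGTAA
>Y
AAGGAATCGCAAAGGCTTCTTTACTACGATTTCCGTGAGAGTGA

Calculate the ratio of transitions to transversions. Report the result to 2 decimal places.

Transitions are A↔G and C↔T; transversions are all other mismatches.
Transitions: 9. Transversions: 1.
R = 9/1 = 9.00.

9.00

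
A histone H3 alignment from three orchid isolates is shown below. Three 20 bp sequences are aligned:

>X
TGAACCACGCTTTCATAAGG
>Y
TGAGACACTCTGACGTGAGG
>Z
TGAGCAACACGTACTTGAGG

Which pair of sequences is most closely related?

Y and Z

X–Y: 7/20 differ, p = 0.350, d = 0.471.
X–Z: 7/20 differ, p = 0.350, d = 0.471.
Y–Z: 6/20 differ, p = 0.300, d = 0.383.
The smallest distance is between Y and Z.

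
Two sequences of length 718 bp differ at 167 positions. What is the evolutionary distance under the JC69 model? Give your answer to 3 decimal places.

p = 167/718 ≈ 0.232591.
d = −(3/4) ln(1 − 4p/3) = −0.75 ln(1 − 0.310121) = −0.75 ln(0.689879)
  = −0.75 × (-0.371239) = 0.278429 substitutions/site.

0.278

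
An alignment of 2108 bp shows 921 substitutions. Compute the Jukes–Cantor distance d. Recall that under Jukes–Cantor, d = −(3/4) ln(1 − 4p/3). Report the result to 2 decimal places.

p = 921/2108 ≈ 0.436907.
d = −(3/4) ln(1 − 4p/3) = −0.75 ln(1 − 0.582543) = −0.75 ln(0.417457)
  = −0.75 × (-0.873574) = 0.655181 substitutions/site.

0.66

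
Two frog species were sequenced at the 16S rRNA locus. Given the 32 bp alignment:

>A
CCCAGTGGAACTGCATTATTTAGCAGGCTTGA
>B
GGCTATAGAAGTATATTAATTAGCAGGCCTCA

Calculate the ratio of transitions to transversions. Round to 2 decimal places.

0.83

Transitions are A↔G and C↔T; transversions are all other mismatches.
Transitions: 5. Transversions: 6.
R = 5/6 = 0.833333… ≈ 0.83 (to 2 d.p.).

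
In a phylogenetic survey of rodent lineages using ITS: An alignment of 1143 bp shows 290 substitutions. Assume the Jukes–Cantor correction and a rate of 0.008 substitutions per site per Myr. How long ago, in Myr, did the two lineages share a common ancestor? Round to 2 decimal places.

p = 290/1143 ≈ 0.253718.
d = −(3/4) ln(1 − 4p/3) = −0.75 ln(1 − 0.338291) = −0.75 ln(0.661709)
  = −0.75 × (-0.412929) = 0.309697 substitutions/site.
Under a molecular clock d = 2μt, so t = d/(2μ) = 0.309697 / (2 × 0.008) = 19.36 Myr.

19.36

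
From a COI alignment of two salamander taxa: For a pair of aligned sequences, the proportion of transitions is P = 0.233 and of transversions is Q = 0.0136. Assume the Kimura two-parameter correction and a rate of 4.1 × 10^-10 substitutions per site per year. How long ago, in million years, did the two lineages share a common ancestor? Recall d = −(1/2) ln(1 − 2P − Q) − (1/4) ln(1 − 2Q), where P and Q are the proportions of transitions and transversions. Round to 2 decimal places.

406.67

Under the Kimura two-parameter model, d = −½ ln(1 − 2P − Q) − ¼ ln(1 − 2Q).
1 − 2P − Q = 0.5204, giving −½ ln(0.5204) = 0.326579.
1 − 2Q = 0.9728, giving −¼ ln(0.9728) = 0.006894.
d = 0.326579 + 0.006894 = 0.333473.
Under a molecular clock d = 2μt, so t = d/(2μ) = 0.333473 / (2 × 4.1 × 10^-10) = 406.67 million years.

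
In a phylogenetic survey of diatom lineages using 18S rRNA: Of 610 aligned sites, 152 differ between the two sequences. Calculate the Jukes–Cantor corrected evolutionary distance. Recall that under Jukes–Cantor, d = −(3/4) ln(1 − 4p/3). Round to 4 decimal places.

p = 152/610 ≈ 0.24918.
d = −(3/4) ln(1 − 4p/3) = −0.75 ln(1 − 0.33224) = −0.75 ln(0.66776)
  = −0.75 × (-0.403826) = 0.302870 substitutions/site.

0.3029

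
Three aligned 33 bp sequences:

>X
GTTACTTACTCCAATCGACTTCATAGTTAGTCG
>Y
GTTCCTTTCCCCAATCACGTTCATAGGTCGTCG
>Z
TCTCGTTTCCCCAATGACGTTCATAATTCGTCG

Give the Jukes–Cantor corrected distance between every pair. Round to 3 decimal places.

X–Y: 8/33 sites differ → p ≈ 0.242424, d = −0.75 ln(1 − 0.323232) = 0.292820 ≈ 0.293.
X–Z: 12/33 sites differ → p ≈ 0.363636, d = −0.75 ln(1 − 0.484848) = 0.497470 ≈ 0.497.
Y–Z: 6/33 sites differ → p ≈ 0.181818, d = −0.75 ln(1 − 0.242424) = 0.208224 ≈ 0.208.

d(X,Y) = 0.293, d(X,Z) = 0.497, d(Y,Z) = 0.208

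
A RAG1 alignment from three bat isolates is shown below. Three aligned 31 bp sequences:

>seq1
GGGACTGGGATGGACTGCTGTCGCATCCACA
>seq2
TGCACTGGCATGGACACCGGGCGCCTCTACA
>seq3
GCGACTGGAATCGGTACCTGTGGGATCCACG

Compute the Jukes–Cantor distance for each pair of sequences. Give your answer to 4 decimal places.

seq1–seq2: 9/31 sites differ → p ≈ 0.290323, d = −0.75 ln(1 − 0.387097) = 0.367161 ≈ 0.3672.
seq1–seq3: 10/31 sites differ → p ≈ 0.322581, d = −0.75 ln(1 − 0.430108) = 0.421731 ≈ 0.4217.
seq2–seq3: 14/31 sites differ → p ≈ 0.451613, d = −0.75 ln(1 − 0.602151) = 0.691262 ≈ 0.6913.

d(seq1,seq2) = 0.3672, d(seq1,seq3) = 0.4217, d(seq2,seq3) = 0.6913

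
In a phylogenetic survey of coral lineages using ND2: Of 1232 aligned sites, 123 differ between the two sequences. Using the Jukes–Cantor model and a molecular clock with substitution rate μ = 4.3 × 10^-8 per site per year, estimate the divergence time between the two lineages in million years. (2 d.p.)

1.25

p = 123/1232 ≈ 0.099838.
d = −(3/4) ln(1 − 4p/3) = −0.75 ln(1 − 0.133117) = −0.75 ln(0.866883)
  = −0.75 × (-0.142851) = 0.107138 substitutions/site.
Under a molecular clock d = 2μt, so t = d/(2μ) = 0.107138 / (2 × 4.3 × 10^-8) = 1.25 million years.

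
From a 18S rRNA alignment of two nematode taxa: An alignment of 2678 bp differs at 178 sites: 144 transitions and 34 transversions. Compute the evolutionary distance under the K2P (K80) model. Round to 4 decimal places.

P = 144/2678 ≈ 0.053771 and Q = 34/2678 ≈ 0.012696.
Under the Kimura two-parameter model, d = −½ ln(1 − 2P − Q) − ¼ ln(1 − 2Q).
1 − 2P − Q = 0.879762, giving −½ ln(0.879762) = 0.064052.
1 − 2Q = 0.974608, giving −¼ ln(0.974608) = 0.006430.
d = 0.064052 + 0.006430 = 0.070482.

0.0705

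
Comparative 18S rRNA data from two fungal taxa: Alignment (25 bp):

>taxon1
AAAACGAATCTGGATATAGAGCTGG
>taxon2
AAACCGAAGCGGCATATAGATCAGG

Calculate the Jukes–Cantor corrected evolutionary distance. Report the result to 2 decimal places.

0.29

The sequences differ at 6 of 25 sites (4, 9, 11, 13, 21, 23), so p = 6/25 = 0.24.
d = −(3/4) ln(1 − 4p/3) = −0.75 ln(1 − 0.32) = −0.75 ln(0.68)
  = −0.75 × (-0.385662) = 0.289247 substitutions/site.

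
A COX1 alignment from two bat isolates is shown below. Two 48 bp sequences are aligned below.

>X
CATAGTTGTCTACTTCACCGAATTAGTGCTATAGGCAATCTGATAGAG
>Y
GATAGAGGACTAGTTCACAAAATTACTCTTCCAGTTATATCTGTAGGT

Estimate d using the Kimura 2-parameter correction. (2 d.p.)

Of 48 sites, 8 differences are transitions and 14 are transversions, so P = 8/48 ≈ 0.166667 and Q = 14/48 ≈ 0.291667.
Under the Kimura two-parameter model, d = −½ ln(1 − 2P − Q) − ¼ ln(1 − 2Q).
1 − 2P − Q = 0.374999, giving −½ ln(0.374999) = 0.490416.
1 − 2Q = 0.416666, giving −¼ ln(0.416666) = 0.218868.
d = 0.490416 + 0.218868 = 0.709284.

0.71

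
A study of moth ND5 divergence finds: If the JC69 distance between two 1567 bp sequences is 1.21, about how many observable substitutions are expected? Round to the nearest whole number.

Invert JC69: p = (3/4)(1 − e^(−4d/3)) = 0.75 × (1 − e^(-1.613333)) = 0.75 × (1 − 0.199222) = 0.600584.
Expected differing sites = pL ≈ 0.600584 × 1567 = 941.115128 ≈ 941.

941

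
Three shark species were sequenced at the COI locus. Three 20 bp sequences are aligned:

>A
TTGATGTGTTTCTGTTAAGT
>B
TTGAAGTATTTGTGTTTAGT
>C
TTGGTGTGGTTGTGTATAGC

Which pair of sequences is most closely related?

A–B: 4/20 differ, p = 0.200, d = 0.233.
A–C: 6/20 differ, p = 0.300, d = 0.383.
B–C: 6/20 differ, p = 0.300, d = 0.383.
The smallest distance is between A and B.

A and B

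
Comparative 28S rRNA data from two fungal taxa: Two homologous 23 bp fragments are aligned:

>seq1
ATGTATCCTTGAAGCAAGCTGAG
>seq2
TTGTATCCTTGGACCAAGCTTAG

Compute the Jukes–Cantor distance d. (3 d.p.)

0.198

The sequences differ at 4 of 23 sites (1, 12, 14, 21), so p = 4/23 ≈ 0.173913.
d = −(3/4) ln(1 − 4p/3) = −0.75 ln(1 − 0.231884) = −0.75 ln(0.768116)
  = −0.75 × (-0.263815) = 0.197861 substitutions/site.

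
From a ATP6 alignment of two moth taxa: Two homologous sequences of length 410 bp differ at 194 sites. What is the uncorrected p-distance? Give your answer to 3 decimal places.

p = 194/410 = 0.473170… ≈ 0.473 (to 3 d.p.).

0.473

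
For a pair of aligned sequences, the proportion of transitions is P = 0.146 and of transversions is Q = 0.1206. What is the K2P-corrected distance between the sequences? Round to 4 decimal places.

0.3350

Under the Kimura two-parameter model, d = −½ ln(1 − 2P − Q) − ¼ ln(1 − 2Q).
1 − 2P − Q = 0.5874, giving −½ ln(0.5874) = 0.266025.
1 − 2Q = 0.7588, giving −¼ ln(0.7588) = 0.069004.
d = 0.266025 + 0.069004 = 0.335029.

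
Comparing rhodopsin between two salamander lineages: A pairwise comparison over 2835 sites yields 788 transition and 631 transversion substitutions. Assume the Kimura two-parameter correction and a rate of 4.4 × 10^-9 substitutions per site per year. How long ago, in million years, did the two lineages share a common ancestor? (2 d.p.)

P = 788/2835 ≈ 0.277954 and Q = 631/2835 ≈ 0.222575.
Under the Kimura two-parameter model, d = −½ ln(1 − 2P − Q) − ¼ ln(1 − 2Q).
1 − 2P − Q = 0.221517, giving −½ ln(0.221517) = 0.753628.
1 − 2Q = 0.55485, giving −¼ ln(0.55485) = 0.147264.
d = 0.753628 + 0.147264 = 0.900892.
Under a molecular clock d = 2μt, so t = d/(2μ) = 0.900892 / (2 × 4.4 × 10^-9) = 102.37 million years.

102.37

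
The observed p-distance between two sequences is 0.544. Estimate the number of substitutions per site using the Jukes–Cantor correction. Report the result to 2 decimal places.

d = −(3/4) ln(1 − 4p/3) = −0.75 ln(1 − 0.725333) = −0.75 ln(0.274667)
  = −0.75 × (-1.292196) = 0.969147 substitutions/site.

0.97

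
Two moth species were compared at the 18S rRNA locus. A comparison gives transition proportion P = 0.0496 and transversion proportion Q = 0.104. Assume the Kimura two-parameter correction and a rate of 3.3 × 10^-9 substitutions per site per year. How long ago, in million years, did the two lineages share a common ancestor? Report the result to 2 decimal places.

Under the Kimura two-parameter model, d = −½ ln(1 − 2P − Q) − ¼ ln(1 − 2Q).
1 − 2P − Q = 0.7968, giving −½ ln(0.7968) = 0.113576.
1 − 2Q = 0.792, giving −¼ ln(0.792) = 0.058298.
d = 0.113576 + 0.058298 = 0.171874.
Under a molecular clock d = 2μt, so t = d/(2μ) = 0.171874 / (2 × 3.3 × 10^-9) = 26.04 million years.

26.04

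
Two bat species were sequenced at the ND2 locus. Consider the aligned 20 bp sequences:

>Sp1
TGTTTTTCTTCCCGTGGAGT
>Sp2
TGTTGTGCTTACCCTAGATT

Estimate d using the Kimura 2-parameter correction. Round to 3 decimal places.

0.389

Of 20 sites, 1 differences are transitions and 5 are transversions, so P = 1/20 = 0.05 and Q = 5/20 = 0.25.
Under the Kimura two-parameter model, d = −½ ln(1 − 2P − Q) − ¼ ln(1 − 2Q).
1 − 2P − Q = 0.65, giving −½ ln(0.65) = 0.215391.
1 − 2Q = 0.5, giving −¼ ln(0.5) = 0.173287.
d = 0.215391 + 0.173287 = 0.388678.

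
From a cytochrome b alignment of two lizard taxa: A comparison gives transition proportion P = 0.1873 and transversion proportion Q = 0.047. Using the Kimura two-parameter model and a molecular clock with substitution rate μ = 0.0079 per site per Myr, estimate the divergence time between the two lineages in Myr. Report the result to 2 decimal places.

18.89

Under the Kimura two-parameter model, d = −½ ln(1 − 2P − Q) − ¼ ln(1 − 2Q).
1 − 2P − Q = 0.5784, giving −½ ln(0.5784) = 0.273745.
1 − 2Q = 0.906, giving −¼ ln(0.906) = 0.024679.
d = 0.273745 + 0.024679 = 0.298424.
Under a molecular clock d = 2μt, so t = d/(2μ) = 0.298424 / (2 × 0.0079) = 18.89 Myr.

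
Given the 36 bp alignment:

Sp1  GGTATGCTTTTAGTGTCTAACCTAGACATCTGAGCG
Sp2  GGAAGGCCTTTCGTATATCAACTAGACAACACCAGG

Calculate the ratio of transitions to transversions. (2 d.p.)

Transitions are A↔G and C↔T; transversions are all other mismatches.
Transitions: 3. Transversions: 11.
R = 3/11 = 0.272727… ≈ 0.27 (to 2 d.p.).

0.27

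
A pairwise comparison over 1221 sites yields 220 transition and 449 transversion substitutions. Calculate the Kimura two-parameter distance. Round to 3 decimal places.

P = 220/1221 ≈ 0.18018 and Q = 449/1221 ≈ 0.367731.
Under the Kimura two-parameter model, d = −½ ln(1 − 2P − Q) − ¼ ln(1 − 2Q).
1 − 2P − Q = 0.271909, giving −½ ln(0.271909) = 0.651144.
1 − 2Q = 0.264538, giving −¼ ln(0.264538) = 0.332443.
d = 0.651144 + 0.332443 = 0.983587.

0.984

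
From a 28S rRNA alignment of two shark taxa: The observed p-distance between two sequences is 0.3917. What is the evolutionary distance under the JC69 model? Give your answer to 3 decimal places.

0.554

d = −(3/4) ln(1 − 4p/3) = −0.75 ln(1 − 0.522267) = −0.75 ln(0.477733)
  = −0.75 × (-0.738703) = 0.554027 substitutions/site.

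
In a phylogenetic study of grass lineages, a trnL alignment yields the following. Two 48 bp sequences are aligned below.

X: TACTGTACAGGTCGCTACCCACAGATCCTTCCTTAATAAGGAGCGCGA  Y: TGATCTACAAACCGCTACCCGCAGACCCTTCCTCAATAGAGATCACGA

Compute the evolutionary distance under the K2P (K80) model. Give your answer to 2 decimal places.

0.36

Of 48 sites, 10 differences are transitions and 3 are transversions, so P = 10/48 ≈ 0.208333 and Q = 3/48 = 0.0625.
Under the Kimura two-parameter model, d = −½ ln(1 − 2P − Q) − ¼ ln(1 − 2Q).
1 − 2P − Q = 0.520834, giving −½ ln(0.520834) = 0.326162.
1 − 2Q = 0.875, giving −¼ ln(0.875) = 0.033383.
d = 0.326162 + 0.033383 = 0.359545.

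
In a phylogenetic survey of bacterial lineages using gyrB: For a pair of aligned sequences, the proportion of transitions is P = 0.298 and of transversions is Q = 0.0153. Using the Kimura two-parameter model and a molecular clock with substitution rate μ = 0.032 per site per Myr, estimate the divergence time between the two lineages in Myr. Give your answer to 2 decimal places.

7.50

Under the Kimura two-parameter model, d = −½ ln(1 − 2P − Q) − ¼ ln(1 − 2Q).
1 − 2P − Q = 0.3887, giving −½ ln(0.3887) = 0.472474.
1 − 2Q = 0.9694, giving −¼ ln(0.9694) = 0.007769.
d = 0.472474 + 0.007769 = 0.480243.
Under a molecular clock d = 2μt, so t = d/(2μ) = 0.480243 / (2 × 0.032) = 7.50 Myr.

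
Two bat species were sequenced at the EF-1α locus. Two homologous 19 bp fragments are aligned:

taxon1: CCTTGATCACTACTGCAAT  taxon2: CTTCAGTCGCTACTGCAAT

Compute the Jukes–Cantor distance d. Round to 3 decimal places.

0.324

The sequences differ at 5 of 19 sites (2, 4, 5, 6, 9), so p = 5/19 ≈ 0.263158.
d = −(3/4) ln(1 − 4p/3) = −0.75 ln(1 − 0.350877) = −0.75 ln(0.649123)
  = −0.75 × (-0.432133) = 0.324100 substitutions/site.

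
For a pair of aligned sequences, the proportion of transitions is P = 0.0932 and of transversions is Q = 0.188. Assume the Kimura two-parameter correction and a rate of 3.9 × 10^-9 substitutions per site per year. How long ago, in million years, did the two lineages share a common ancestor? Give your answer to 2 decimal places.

Under the Kimura two-parameter model, d = −½ ln(1 − 2P − Q) − ¼ ln(1 − 2Q).
1 − 2P − Q = 0.6256, giving −½ ln(0.6256) = 0.234522.
1 − 2Q = 0.624, giving −¼ ln(0.624) = 0.117901.
d = 0.234522 + 0.117901 = 0.352423.
Under a molecular clock d = 2μt, so t = d/(2μ) = 0.352423 / (2 × 3.9 × 10^-9) = 45.18 million years.

45.18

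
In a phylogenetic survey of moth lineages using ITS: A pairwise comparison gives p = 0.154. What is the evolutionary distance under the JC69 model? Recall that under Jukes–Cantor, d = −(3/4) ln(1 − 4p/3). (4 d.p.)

d = −(3/4) ln(1 − 4p/3) = −0.75 ln(1 − 0.205333) = −0.75 ln(0.794667)
  = −0.75 × (-0.229832) = 0.172374 substitutions/site.

0.1724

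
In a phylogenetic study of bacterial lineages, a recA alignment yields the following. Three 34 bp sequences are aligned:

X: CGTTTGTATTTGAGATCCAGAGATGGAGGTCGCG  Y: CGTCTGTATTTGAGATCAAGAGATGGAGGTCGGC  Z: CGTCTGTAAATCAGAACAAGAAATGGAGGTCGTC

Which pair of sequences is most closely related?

X–Y: 4/34 differ, p = 0.118, d = 0.128.
X–Z: 9/34 differ, p = 0.265, d = 0.326.
Y–Z: 6/34 differ, p = 0.176, d = 0.201.
The smallest distance is between X and Y.

X and Y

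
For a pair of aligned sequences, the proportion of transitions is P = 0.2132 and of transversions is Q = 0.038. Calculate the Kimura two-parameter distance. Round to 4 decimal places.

Under the Kimura two-parameter model, d = −½ ln(1 − 2P − Q) − ¼ ln(1 − 2Q).
1 − 2P − Q = 0.5356, giving −½ ln(0.5356) = 0.312184.
1 − 2Q = 0.924, giving −¼ ln(0.924) = 0.019761.
d = 0.312184 + 0.019761 = 0.331945.

0.3319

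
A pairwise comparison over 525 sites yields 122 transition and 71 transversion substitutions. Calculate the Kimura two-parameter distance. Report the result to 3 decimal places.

P = 122/525 ≈ 0.232381 and Q = 71/525 ≈ 0.135238.
Under the Kimura two-parameter model, d = −½ ln(1 − 2P − Q) − ¼ ln(1 − 2Q).
1 − 2P − Q = 0.4, giving −½ ln(0.4) = 0.458145.
1 − 2Q = 0.729524, giving −¼ ln(0.729524) = 0.078841.
d = 0.458145 + 0.078841 = 0.536986.

0.537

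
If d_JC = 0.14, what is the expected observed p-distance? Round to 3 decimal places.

0.128

p = (3/4)(1 − e^(−4d/3)) = 0.75 × (1 − e^(-0.186667)) = 0.75 × (1 − 0.829720) = 0.127710.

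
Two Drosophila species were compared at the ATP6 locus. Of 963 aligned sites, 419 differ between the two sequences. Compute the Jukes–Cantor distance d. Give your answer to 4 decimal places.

0.6509

p = 419/963 ≈ 0.435099.
d = −(3/4) ln(1 − 4p/3) = −0.75 ln(1 − 0.580132) = −0.75 ln(0.419868)
  = −0.75 × (-0.867815) = 0.650861 substitutions/site.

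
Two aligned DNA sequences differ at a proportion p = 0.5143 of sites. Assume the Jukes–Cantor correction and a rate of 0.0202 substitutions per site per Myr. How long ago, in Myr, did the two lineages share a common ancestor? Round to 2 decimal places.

21.49

d = −(3/4) ln(1 − 4p/3) = −0.75 ln(1 − 0.685733) = −0.75 ln(0.314267)
  = −0.75 × (-1.157512) = 0.868134 substitutions/site.
Under a molecular clock d = 2μt, so t = d/(2μ) = 0.868134 / (2 × 0.0202) = 21.49 Myr.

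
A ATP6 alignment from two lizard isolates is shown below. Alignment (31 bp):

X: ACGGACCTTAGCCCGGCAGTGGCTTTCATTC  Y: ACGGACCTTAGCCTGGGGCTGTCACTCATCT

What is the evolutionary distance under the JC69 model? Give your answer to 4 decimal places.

The sequences differ at 9 of 31 sites (14, 17, 18, 19, 22, 24, 25, 30, 31), so p = 9/31 ≈ 0.290323.
d = −(3/4) ln(1 − 4p/3) = −0.75 ln(1 − 0.387097) = −0.75 ln(0.612903)
  = −0.75 × (-0.489549) = 0.367162 substitutions/site.

0.3672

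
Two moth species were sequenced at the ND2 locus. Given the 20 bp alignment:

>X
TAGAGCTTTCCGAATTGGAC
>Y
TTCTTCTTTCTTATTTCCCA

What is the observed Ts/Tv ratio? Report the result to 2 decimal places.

0.10

Transitions are A↔G and C↔T; transversions are all other mismatches.
Transitions: 1. Transversions: 10.
R = 1/10 = 0.10.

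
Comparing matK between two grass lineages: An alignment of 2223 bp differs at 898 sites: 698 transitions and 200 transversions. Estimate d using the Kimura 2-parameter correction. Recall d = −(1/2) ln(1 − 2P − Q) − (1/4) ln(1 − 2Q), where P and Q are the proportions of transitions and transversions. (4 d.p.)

P = 698/2223 ≈ 0.31399 and Q = 200/2223 ≈ 0.089969.
Under the Kimura two-parameter model, d = −½ ln(1 − 2P − Q) − ¼ ln(1 − 2Q).
1 − 2P − Q = 0.282051, giving −½ ln(0.282051) = 0.632834.
1 − 2Q = 0.820062, giving −¼ ln(0.820062) = 0.049594.
d = 0.632834 + 0.049594 = 0.682428.

0.6824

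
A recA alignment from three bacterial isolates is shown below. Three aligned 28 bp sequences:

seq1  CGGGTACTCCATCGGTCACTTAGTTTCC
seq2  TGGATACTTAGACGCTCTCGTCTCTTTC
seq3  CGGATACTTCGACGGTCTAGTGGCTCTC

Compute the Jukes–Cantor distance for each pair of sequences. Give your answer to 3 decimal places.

seq1–seq2: 13/28 sites differ → p ≈ 0.464286, d = −0.75 ln(1 − 0.619048) = 0.723811 ≈ 0.724.
seq1–seq3: 11/28 sites differ → p ≈ 0.392857, d = −0.75 ln(1 − 0.523809) = 0.556452 ≈ 0.556.
seq2–seq3: 7/28 sites differ → p = 0.25, d = −0.75 ln(1 − 0.333333) = 0.304098 ≈ 0.304.

d(seq1,seq2) = 0.724, d(seq1,seq3) = 0.556, d(seq2,seq3) = 0.304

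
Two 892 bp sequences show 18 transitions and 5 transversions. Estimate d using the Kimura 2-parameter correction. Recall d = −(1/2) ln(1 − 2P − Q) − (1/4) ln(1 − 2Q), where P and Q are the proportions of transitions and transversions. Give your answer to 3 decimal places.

P = 18/892 ≈ 0.020179 and Q = 5/892 ≈ 0.005605.
Under the Kimura two-parameter model, d = −½ ln(1 − 2P − Q) − ¼ ln(1 − 2Q).
1 − 2P − Q = 0.954037, giving −½ ln(0.954037) = 0.023526.
1 − 2Q = 0.98879, giving −¼ ln(0.98879) = 0.002818.
d = 0.023526 + 0.002818 = 0.026344.

0.026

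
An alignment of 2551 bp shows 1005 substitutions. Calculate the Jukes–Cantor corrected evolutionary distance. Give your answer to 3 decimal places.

0.559

p = 1005/2551 ≈ 0.393963.
d = −(3/4) ln(1 − 4p/3) = −0.75 ln(1 − 0.525284) = −0.75 ln(0.474716)
  = −0.75 × (-0.745039) = 0.558779 substitutions/site.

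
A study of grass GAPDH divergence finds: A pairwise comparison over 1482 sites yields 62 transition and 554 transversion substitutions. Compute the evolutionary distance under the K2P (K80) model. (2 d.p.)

0.65

P = 62/1482 ≈ 0.041835 and Q = 554/1482 ≈ 0.373819.
Under the Kimura two-parameter model, d = −½ ln(1 − 2P − Q) − ¼ ln(1 − 2Q).
1 − 2P − Q = 0.542511, giving −½ ln(0.542511) = 0.305773.
1 − 2Q = 0.252362, giving −¼ ln(0.252362) = 0.344223.
d = 0.305773 + 0.344223 = 0.649996.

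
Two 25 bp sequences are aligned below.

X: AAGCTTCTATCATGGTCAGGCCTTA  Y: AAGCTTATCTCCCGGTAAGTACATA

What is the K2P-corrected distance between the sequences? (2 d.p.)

0.43

Of 25 sites, 1 differences are transitions and 7 are transversions, so P = 1/25 = 0.04 and Q = 7/25 = 0.28.
Under the Kimura two-parameter model, d = −½ ln(1 − 2P − Q) − ¼ ln(1 − 2Q).
1 − 2P − Q = 0.64, giving −½ ln(0.64) = 0.223144.
1 − 2Q = 0.44, giving −¼ ln(0.44) = 0.205245.
d = 0.223144 + 0.205245 = 0.428389.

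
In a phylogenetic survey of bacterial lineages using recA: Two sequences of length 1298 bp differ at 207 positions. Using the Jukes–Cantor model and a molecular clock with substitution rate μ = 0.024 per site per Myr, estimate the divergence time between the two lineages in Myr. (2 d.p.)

3.74

p = 207/1298 ≈ 0.159476.
d = −(3/4) ln(1 − 4p/3) = −0.75 ln(1 − 0.212635) = −0.75 ln(0.787365)
  = −0.75 × (-0.239063) = 0.179297 substitutions/site.
Under a molecular clock d = 2μt, so t = d/(2μ) = 0.179297 / (2 × 0.024) = 3.74 Myr.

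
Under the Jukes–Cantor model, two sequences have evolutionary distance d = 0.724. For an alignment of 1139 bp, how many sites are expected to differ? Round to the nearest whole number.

529

Invert JC69: p = (3/4)(1 − e^(−4d/3)) = 0.75 × (1 − e^(-0.965333)) = 0.75 × (1 − 0.380856) = 0.464358.
Expected differing sites = pL ≈ 0.464358 × 1139 = 528.903762 ≈ 529.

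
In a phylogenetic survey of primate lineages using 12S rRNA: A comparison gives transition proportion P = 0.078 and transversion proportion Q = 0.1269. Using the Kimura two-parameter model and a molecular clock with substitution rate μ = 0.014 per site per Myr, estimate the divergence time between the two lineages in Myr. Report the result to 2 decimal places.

Under the Kimura two-parameter model, d = −½ ln(1 − 2P − Q) − ¼ ln(1 − 2Q).
1 − 2P − Q = 0.7171, giving −½ ln(0.7171) = 0.166270.
1 − 2Q = 0.7462, giving −¼ ln(0.7462) = 0.073190.
d = 0.166270 + 0.073190 = 0.239460.
Under a molecular clock d = 2μt, so t = d/(2μ) = 0.239460 / (2 × 0.014) = 8.55 Myr.

8.55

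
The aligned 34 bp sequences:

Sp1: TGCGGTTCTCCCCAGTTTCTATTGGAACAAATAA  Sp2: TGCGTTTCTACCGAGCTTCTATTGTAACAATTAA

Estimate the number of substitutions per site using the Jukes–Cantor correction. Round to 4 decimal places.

0.2012

The sequences differ at 6 of 34 sites (5, 10, 13, 16, 25, 31), so p = 6/34 ≈ 0.176471.
d = −(3/4) ln(1 − 4p/3) = −0.75 ln(1 − 0.235295) = −0.75 ln(0.764705)
  = −0.75 × (-0.268265) = 0.201199 substitutions/site.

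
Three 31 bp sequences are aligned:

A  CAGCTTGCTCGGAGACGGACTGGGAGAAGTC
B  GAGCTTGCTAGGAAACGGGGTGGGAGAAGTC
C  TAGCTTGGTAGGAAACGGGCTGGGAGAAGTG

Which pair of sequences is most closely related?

B and C

A–B: 5/31 differ, p = 0.161, d = 0.182.
A–C: 6/31 differ, p = 0.194, d = 0.224.
B–C: 4/31 differ, p = 0.129, d = 0.142.
The smallest distance is between B and C.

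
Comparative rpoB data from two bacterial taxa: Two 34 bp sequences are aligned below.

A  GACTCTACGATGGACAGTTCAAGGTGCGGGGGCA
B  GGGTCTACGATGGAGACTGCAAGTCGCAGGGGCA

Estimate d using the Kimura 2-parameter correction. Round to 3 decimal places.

Of 34 sites, 3 differences are transitions and 5 are transversions, so P = 3/34 ≈ 0.088235 and Q = 5/34 ≈ 0.147059.
Under the Kimura two-parameter model, d = −½ ln(1 − 2P − Q) − ¼ ln(1 − 2Q).
1 − 2P − Q = 0.676471, giving −½ ln(0.676471) = 0.195433.
1 − 2Q = 0.705882, giving −¼ ln(0.705882) = 0.087077.
d = 0.195433 + 0.087077 = 0.282510.

0.283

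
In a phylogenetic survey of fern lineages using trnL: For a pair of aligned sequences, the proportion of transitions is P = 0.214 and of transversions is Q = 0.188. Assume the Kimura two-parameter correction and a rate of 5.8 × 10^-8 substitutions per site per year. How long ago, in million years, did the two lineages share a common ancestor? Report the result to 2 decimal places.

Under the Kimura two-parameter model, d = −½ ln(1 − 2P − Q) − ¼ ln(1 − 2Q).
1 − 2P − Q = 0.384, giving −½ ln(0.384) = 0.478556.
1 − 2Q = 0.624, giving −¼ ln(0.624) = 0.117901.
d = 0.478556 + 0.117901 = 0.596457.
Under a molecular clock d = 2μt, so t = d/(2μ) = 0.596457 / (2 × 5.8 × 10^-8) = 5.14 million years.

5.14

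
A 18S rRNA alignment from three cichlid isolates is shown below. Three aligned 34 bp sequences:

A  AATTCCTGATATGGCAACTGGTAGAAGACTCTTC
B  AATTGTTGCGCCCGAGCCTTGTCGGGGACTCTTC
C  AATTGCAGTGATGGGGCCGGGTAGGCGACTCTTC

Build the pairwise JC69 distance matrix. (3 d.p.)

d(A,B) = 0.597, d(A,C) = 0.373, d(B,C) = 0.423

A–B: 14/34 sites differ → p ≈ 0.411765, d = −0.75 ln(1 − 0.54902) = 0.597249 ≈ 0.597.
A–C: 10/34 sites differ → p ≈ 0.294118, d = −0.75 ln(1 − 0.392157) = 0.373379 ≈ 0.373.
B–C: 11/34 sites differ → p ≈ 0.323529, d = −0.75 ln(1 − 0.431372) = 0.423397 ≈ 0.423.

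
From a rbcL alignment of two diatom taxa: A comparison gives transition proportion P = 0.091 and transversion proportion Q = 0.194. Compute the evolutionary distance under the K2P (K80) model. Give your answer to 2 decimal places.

0.36

Under the Kimura two-parameter model, d = −½ ln(1 − 2P − Q) − ¼ ln(1 − 2Q).
1 − 2P − Q = 0.624, giving −½ ln(0.624) = 0.235802.
1 − 2Q = 0.612, giving −¼ ln(0.612) = 0.122756.
d = 0.235802 + 0.122756 = 0.358558.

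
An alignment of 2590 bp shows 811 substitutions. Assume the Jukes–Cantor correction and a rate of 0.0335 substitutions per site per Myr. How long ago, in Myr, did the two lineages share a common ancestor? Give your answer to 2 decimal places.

p = 811/2590 ≈ 0.313127.
d = −(3/4) ln(1 − 4p/3) = −0.75 ln(1 − 0.417503) = −0.75 ln(0.582497)
  = −0.75 × (-0.540431) = 0.405323 substitutions/site.
Under a molecular clock d = 2μt, so t = d/(2μ) = 0.405323 / (2 × 0.0335) = 6.05 Myr.

6.05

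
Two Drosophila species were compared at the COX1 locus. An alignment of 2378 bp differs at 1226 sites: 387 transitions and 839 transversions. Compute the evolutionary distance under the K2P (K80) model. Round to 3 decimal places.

P = 387/2378 ≈ 0.162742 and Q = 839/2378 ≈ 0.352817.
Under the Kimura two-parameter model, d = −½ ln(1 − 2P − Q) − ¼ ln(1 − 2Q).
1 − 2P − Q = 0.321699, giving −½ ln(0.321699) = 0.567069.
1 − 2Q = 0.294366, giving −¼ ln(0.294366) = 0.305733.
d = 0.567069 + 0.305733 = 0.872802.

0.873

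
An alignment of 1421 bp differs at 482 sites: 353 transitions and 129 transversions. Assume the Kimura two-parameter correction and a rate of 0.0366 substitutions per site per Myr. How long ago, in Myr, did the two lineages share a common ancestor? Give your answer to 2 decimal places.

6.73

P = 353/1421 ≈ 0.248417 and Q = 129/1421 ≈ 0.090781.
Under the Kimura two-parameter model, d = −½ ln(1 − 2P − Q) − ¼ ln(1 − 2Q).
1 − 2P − Q = 0.412385, giving −½ ln(0.412385) = 0.442899.
1 − 2Q = 0.818438, giving −¼ ln(0.818438) = 0.050089.
d = 0.442899 + 0.050089 = 0.492988.
Under a molecular clock d = 2μt, so t = d/(2μ) = 0.492988 / (2 × 0.0366) = 6.73 Myr.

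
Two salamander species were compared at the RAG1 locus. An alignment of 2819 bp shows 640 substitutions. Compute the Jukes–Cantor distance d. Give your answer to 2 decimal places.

0.27

p = 640/2819 ≈ 0.227031.
d = −(3/4) ln(1 − 4p/3) = −0.75 ln(1 − 0.302708) = −0.75 ln(0.697292)
  = −0.75 × (-0.360551) = 0.270413 substitutions/site.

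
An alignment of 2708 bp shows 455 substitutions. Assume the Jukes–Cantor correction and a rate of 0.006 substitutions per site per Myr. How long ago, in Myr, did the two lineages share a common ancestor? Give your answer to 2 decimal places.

p = 455/2708 ≈ 0.168021.
d = −(3/4) ln(1 − 4p/3) = −0.75 ln(1 − 0.224028) = −0.75 ln(0.775972)
  = −0.75 × (-0.253639) = 0.190229 substitutions/site.
Under a molecular clock d = 2μt, so t = d/(2μ) = 0.190229 / (2 × 0.006) = 15.85 Myr.

15.85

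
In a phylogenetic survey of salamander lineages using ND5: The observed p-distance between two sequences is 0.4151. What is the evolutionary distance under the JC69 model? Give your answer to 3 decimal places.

0.605

d = −(3/4) ln(1 − 4p/3) = −0.75 ln(1 − 0.553467) = −0.75 ln(0.446533)
  = −0.75 × (-0.806242) = 0.604682 substitutions/site.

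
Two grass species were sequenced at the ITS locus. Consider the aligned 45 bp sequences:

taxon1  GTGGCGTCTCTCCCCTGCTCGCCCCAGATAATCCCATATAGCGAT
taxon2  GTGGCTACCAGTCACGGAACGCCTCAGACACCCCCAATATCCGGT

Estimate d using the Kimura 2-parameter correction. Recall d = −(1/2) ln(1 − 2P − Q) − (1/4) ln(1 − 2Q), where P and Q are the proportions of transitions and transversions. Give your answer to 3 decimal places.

0.674

Of 45 sites, 6 differences are transitions and 14 are transversions, so P = 6/45 ≈ 0.133333 and Q = 14/45 ≈ 0.311111.
Under the Kimura two-parameter model, d = −½ ln(1 − 2P − Q) − ¼ ln(1 − 2Q).
1 − 2P − Q = 0.422223, giving −½ ln(0.422223) = 0.431111.
1 − 2Q = 0.377778, giving −¼ ln(0.377778) = 0.243362.
d = 0.431111 + 0.243362 = 0.674473.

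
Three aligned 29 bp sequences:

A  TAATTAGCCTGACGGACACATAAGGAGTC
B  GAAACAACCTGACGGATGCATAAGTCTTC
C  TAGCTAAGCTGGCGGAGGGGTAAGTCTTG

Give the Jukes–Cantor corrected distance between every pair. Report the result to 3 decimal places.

d(A,B) = 0.401, d(A,C) = 0.683, d(B,C) = 0.462

A–B: 9/29 sites differ → p ≈ 0.310345, d = −0.75 ln(1 − 0.413793) = 0.400562 ≈ 0.401.
A–C: 13/29 sites differ → p ≈ 0.448276, d = −0.75 ln(1 − 0.597701) = 0.682920 ≈ 0.683.
B–C: 10/29 sites differ → p ≈ 0.344828, d = −0.75 ln(1 − 0.459771) = 0.461822 ≈ 0.462.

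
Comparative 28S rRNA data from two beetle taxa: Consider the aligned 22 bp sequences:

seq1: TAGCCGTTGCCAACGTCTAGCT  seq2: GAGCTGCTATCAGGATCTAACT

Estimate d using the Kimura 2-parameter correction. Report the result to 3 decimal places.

Of 22 sites, 7 differences are transitions and 2 are transversions, so P = 7/22 ≈ 0.318182 and Q = 2/22 ≈ 0.090909.
Under the Kimura two-parameter model, d = −½ ln(1 − 2P − Q) − ¼ ln(1 − 2Q).
1 − 2P − Q = 0.272727, giving −½ ln(0.272727) = 0.649642.
1 − 2Q = 0.818182, giving −¼ ln(0.818182) = 0.050168.
d = 0.649642 + 0.050168 = 0.699810.

0.700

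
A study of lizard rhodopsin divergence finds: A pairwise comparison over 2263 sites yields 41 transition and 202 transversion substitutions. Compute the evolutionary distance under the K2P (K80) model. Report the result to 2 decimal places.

0.12

P = 41/2263 ≈ 0.018118 and Q = 202/2263 ≈ 0.089262.
Under the Kimura two-parameter model, d = −½ ln(1 − 2P − Q) − ¼ ln(1 − 2Q).
1 − 2P − Q = 0.874502, giving −½ ln(0.874502) = 0.067050.
1 − 2Q = 0.821476, giving −¼ ln(0.821476) = 0.049163.
d = 0.067050 + 0.049163 = 0.116213.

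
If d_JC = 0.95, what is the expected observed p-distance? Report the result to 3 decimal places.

p = (3/4)(1 − e^(−4d/3)) = 0.75 × (1 − e^(-1.266667)) = 0.75 × (1 − 0.281769) = 0.538673.

0.539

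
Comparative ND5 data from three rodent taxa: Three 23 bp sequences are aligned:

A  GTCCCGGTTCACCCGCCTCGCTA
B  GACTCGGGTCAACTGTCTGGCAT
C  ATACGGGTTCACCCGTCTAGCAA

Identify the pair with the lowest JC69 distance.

A–B: 9/23 differ, p = 0.391, d = 0.553.
A–C: 6/23 differ, p = 0.261, d = 0.321.
B–C: 10/23 differ, p = 0.435, d = 0.650.
The smallest distance is between A and C.

A and C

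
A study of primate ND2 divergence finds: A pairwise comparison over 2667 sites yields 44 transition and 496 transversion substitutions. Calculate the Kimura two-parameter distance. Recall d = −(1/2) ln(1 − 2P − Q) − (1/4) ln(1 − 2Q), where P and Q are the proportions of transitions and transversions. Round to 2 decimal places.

0.24

P = 44/2667 ≈ 0.016498 and Q = 496/2667 ≈ 0.185977.
Under the Kimura two-parameter model, d = −½ ln(1 − 2P − Q) − ¼ ln(1 − 2Q).
1 − 2P − Q = 0.781027, giving −½ ln(0.781027) = 0.123573.
1 − 2Q = 0.628046, giving −¼ ln(0.628046) = 0.116285.
d = 0.123573 + 0.116285 = 0.239858.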